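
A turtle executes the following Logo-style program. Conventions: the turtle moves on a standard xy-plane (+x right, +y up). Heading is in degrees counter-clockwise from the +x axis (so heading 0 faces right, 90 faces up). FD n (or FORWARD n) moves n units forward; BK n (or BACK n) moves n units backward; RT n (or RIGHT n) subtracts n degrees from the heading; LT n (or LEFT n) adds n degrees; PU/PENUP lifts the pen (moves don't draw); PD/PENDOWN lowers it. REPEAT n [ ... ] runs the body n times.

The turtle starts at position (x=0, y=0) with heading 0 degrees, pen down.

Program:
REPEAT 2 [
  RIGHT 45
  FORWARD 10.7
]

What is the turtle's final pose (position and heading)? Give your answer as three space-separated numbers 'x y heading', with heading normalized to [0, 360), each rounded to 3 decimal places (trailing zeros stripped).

Answer: 7.566 -18.266 270

Derivation:
Executing turtle program step by step:
Start: pos=(0,0), heading=0, pen down
REPEAT 2 [
  -- iteration 1/2 --
  RT 45: heading 0 -> 315
  FD 10.7: (0,0) -> (7.566,-7.566) [heading=315, draw]
  -- iteration 2/2 --
  RT 45: heading 315 -> 270
  FD 10.7: (7.566,-7.566) -> (7.566,-18.266) [heading=270, draw]
]
Final: pos=(7.566,-18.266), heading=270, 2 segment(s) drawn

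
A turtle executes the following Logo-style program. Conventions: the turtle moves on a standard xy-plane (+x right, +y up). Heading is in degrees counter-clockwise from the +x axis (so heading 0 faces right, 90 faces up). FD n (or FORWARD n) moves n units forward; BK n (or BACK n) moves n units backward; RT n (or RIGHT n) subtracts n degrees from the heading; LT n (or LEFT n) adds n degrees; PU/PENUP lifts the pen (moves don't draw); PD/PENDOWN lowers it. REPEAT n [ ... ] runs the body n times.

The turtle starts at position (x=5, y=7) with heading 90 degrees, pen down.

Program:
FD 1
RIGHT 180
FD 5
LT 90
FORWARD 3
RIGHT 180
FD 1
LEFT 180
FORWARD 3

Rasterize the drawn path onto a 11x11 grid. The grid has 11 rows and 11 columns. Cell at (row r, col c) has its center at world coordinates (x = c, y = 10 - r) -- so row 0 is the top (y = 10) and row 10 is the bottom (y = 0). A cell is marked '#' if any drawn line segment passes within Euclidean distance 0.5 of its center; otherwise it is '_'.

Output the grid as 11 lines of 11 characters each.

Segment 0: (5,7) -> (5,8)
Segment 1: (5,8) -> (5,3)
Segment 2: (5,3) -> (8,3)
Segment 3: (8,3) -> (7,3)
Segment 4: (7,3) -> (10,3)

Answer: ___________
___________
_____#_____
_____#_____
_____#_____
_____#_____
_____#_____
_____######
___________
___________
___________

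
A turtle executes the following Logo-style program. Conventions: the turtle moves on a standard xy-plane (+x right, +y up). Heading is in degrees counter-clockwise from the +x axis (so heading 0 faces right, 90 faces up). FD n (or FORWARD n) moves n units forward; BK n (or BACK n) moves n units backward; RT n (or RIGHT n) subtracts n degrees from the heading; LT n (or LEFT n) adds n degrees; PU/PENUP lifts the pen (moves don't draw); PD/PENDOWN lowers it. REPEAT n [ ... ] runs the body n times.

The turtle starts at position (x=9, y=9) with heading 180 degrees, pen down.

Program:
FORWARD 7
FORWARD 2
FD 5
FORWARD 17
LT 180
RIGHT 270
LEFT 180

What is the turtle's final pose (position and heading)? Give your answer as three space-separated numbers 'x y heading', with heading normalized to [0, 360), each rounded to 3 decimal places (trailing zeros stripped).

Executing turtle program step by step:
Start: pos=(9,9), heading=180, pen down
FD 7: (9,9) -> (2,9) [heading=180, draw]
FD 2: (2,9) -> (0,9) [heading=180, draw]
FD 5: (0,9) -> (-5,9) [heading=180, draw]
FD 17: (-5,9) -> (-22,9) [heading=180, draw]
LT 180: heading 180 -> 0
RT 270: heading 0 -> 90
LT 180: heading 90 -> 270
Final: pos=(-22,9), heading=270, 4 segment(s) drawn

Answer: -22 9 270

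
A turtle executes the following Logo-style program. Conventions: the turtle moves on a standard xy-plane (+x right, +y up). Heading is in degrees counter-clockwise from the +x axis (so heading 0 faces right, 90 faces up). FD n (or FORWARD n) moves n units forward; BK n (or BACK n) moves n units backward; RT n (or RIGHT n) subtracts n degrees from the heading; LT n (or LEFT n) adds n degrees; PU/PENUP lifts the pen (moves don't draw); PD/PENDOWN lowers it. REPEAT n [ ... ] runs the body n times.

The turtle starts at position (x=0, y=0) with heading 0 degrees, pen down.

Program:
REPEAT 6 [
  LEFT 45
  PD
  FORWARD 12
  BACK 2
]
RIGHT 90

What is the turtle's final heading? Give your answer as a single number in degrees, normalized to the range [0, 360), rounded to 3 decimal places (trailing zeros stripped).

Executing turtle program step by step:
Start: pos=(0,0), heading=0, pen down
REPEAT 6 [
  -- iteration 1/6 --
  LT 45: heading 0 -> 45
  PD: pen down
  FD 12: (0,0) -> (8.485,8.485) [heading=45, draw]
  BK 2: (8.485,8.485) -> (7.071,7.071) [heading=45, draw]
  -- iteration 2/6 --
  LT 45: heading 45 -> 90
  PD: pen down
  FD 12: (7.071,7.071) -> (7.071,19.071) [heading=90, draw]
  BK 2: (7.071,19.071) -> (7.071,17.071) [heading=90, draw]
  -- iteration 3/6 --
  LT 45: heading 90 -> 135
  PD: pen down
  FD 12: (7.071,17.071) -> (-1.414,25.556) [heading=135, draw]
  BK 2: (-1.414,25.556) -> (0,24.142) [heading=135, draw]
  -- iteration 4/6 --
  LT 45: heading 135 -> 180
  PD: pen down
  FD 12: (0,24.142) -> (-12,24.142) [heading=180, draw]
  BK 2: (-12,24.142) -> (-10,24.142) [heading=180, draw]
  -- iteration 5/6 --
  LT 45: heading 180 -> 225
  PD: pen down
  FD 12: (-10,24.142) -> (-18.485,15.657) [heading=225, draw]
  BK 2: (-18.485,15.657) -> (-17.071,17.071) [heading=225, draw]
  -- iteration 6/6 --
  LT 45: heading 225 -> 270
  PD: pen down
  FD 12: (-17.071,17.071) -> (-17.071,5.071) [heading=270, draw]
  BK 2: (-17.071,5.071) -> (-17.071,7.071) [heading=270, draw]
]
RT 90: heading 270 -> 180
Final: pos=(-17.071,7.071), heading=180, 12 segment(s) drawn

Answer: 180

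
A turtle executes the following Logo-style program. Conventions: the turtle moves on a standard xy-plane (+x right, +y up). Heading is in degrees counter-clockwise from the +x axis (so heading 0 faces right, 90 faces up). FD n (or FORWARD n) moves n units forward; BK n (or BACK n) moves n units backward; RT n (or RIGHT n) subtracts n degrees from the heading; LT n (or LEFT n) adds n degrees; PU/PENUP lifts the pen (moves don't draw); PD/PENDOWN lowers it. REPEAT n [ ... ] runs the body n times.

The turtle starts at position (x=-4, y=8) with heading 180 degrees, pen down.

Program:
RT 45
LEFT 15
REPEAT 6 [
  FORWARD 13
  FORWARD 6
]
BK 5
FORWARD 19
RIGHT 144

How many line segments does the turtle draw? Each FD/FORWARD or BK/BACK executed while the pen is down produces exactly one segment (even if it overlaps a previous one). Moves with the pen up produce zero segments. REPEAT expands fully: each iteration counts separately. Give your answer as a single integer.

Executing turtle program step by step:
Start: pos=(-4,8), heading=180, pen down
RT 45: heading 180 -> 135
LT 15: heading 135 -> 150
REPEAT 6 [
  -- iteration 1/6 --
  FD 13: (-4,8) -> (-15.258,14.5) [heading=150, draw]
  FD 6: (-15.258,14.5) -> (-20.454,17.5) [heading=150, draw]
  -- iteration 2/6 --
  FD 13: (-20.454,17.5) -> (-31.713,24) [heading=150, draw]
  FD 6: (-31.713,24) -> (-36.909,27) [heading=150, draw]
  -- iteration 3/6 --
  FD 13: (-36.909,27) -> (-48.167,33.5) [heading=150, draw]
  FD 6: (-48.167,33.5) -> (-53.363,36.5) [heading=150, draw]
  -- iteration 4/6 --
  FD 13: (-53.363,36.5) -> (-64.622,43) [heading=150, draw]
  FD 6: (-64.622,43) -> (-69.818,46) [heading=150, draw]
  -- iteration 5/6 --
  FD 13: (-69.818,46) -> (-81.076,52.5) [heading=150, draw]
  FD 6: (-81.076,52.5) -> (-86.272,55.5) [heading=150, draw]
  -- iteration 6/6 --
  FD 13: (-86.272,55.5) -> (-97.531,62) [heading=150, draw]
  FD 6: (-97.531,62) -> (-102.727,65) [heading=150, draw]
]
BK 5: (-102.727,65) -> (-98.397,62.5) [heading=150, draw]
FD 19: (-98.397,62.5) -> (-114.851,72) [heading=150, draw]
RT 144: heading 150 -> 6
Final: pos=(-114.851,72), heading=6, 14 segment(s) drawn
Segments drawn: 14

Answer: 14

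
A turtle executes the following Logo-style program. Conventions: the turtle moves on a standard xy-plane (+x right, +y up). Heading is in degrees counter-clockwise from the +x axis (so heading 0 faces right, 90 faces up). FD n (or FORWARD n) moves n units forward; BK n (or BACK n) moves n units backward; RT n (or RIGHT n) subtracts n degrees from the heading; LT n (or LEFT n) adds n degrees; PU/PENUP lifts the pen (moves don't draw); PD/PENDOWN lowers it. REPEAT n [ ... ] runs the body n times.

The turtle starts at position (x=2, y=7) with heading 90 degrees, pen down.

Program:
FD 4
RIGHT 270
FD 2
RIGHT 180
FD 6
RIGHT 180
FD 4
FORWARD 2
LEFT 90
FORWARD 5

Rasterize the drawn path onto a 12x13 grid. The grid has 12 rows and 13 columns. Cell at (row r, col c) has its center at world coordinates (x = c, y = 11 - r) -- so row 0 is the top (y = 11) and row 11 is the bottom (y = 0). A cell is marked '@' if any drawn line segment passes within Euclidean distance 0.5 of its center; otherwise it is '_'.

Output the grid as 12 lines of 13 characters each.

Answer: @@@@@@@______
@_@__________
@_@__________
@_@__________
@_@__________
@____________
_____________
_____________
_____________
_____________
_____________
_____________

Derivation:
Segment 0: (2,7) -> (2,11)
Segment 1: (2,11) -> (0,11)
Segment 2: (0,11) -> (6,11)
Segment 3: (6,11) -> (2,11)
Segment 4: (2,11) -> (0,11)
Segment 5: (0,11) -> (0,6)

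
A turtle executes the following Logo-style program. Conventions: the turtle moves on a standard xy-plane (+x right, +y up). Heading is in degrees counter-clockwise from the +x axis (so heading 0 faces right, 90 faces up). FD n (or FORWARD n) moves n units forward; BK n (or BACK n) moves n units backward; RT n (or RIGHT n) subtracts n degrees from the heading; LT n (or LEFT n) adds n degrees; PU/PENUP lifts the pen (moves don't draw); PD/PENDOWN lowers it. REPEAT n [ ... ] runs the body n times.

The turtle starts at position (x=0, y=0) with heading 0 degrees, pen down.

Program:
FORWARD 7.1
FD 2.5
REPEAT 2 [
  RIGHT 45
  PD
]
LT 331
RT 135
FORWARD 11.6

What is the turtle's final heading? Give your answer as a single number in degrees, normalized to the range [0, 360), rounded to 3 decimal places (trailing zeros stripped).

Executing turtle program step by step:
Start: pos=(0,0), heading=0, pen down
FD 7.1: (0,0) -> (7.1,0) [heading=0, draw]
FD 2.5: (7.1,0) -> (9.6,0) [heading=0, draw]
REPEAT 2 [
  -- iteration 1/2 --
  RT 45: heading 0 -> 315
  PD: pen down
  -- iteration 2/2 --
  RT 45: heading 315 -> 270
  PD: pen down
]
LT 331: heading 270 -> 241
RT 135: heading 241 -> 106
FD 11.6: (9.6,0) -> (6.403,11.151) [heading=106, draw]
Final: pos=(6.403,11.151), heading=106, 3 segment(s) drawn

Answer: 106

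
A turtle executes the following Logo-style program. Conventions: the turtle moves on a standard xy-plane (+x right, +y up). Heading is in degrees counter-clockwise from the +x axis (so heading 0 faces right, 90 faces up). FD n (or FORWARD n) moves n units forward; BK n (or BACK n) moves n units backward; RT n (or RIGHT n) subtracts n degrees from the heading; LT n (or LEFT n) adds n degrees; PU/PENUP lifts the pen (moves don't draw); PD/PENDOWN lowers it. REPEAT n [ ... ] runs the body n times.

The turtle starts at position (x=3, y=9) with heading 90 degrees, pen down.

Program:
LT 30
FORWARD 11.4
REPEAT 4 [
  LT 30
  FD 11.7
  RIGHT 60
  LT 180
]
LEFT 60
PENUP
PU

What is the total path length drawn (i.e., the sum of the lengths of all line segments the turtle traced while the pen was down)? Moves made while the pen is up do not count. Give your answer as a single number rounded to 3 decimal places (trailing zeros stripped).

Executing turtle program step by step:
Start: pos=(3,9), heading=90, pen down
LT 30: heading 90 -> 120
FD 11.4: (3,9) -> (-2.7,18.873) [heading=120, draw]
REPEAT 4 [
  -- iteration 1/4 --
  LT 30: heading 120 -> 150
  FD 11.7: (-2.7,18.873) -> (-12.832,24.723) [heading=150, draw]
  RT 60: heading 150 -> 90
  LT 180: heading 90 -> 270
  -- iteration 2/4 --
  LT 30: heading 270 -> 300
  FD 11.7: (-12.832,24.723) -> (-6.982,14.59) [heading=300, draw]
  RT 60: heading 300 -> 240
  LT 180: heading 240 -> 60
  -- iteration 3/4 --
  LT 30: heading 60 -> 90
  FD 11.7: (-6.982,14.59) -> (-6.982,26.29) [heading=90, draw]
  RT 60: heading 90 -> 30
  LT 180: heading 30 -> 210
  -- iteration 4/4 --
  LT 30: heading 210 -> 240
  FD 11.7: (-6.982,26.29) -> (-12.832,16.158) [heading=240, draw]
  RT 60: heading 240 -> 180
  LT 180: heading 180 -> 0
]
LT 60: heading 0 -> 60
PU: pen up
PU: pen up
Final: pos=(-12.832,16.158), heading=60, 5 segment(s) drawn

Segment lengths:
  seg 1: (3,9) -> (-2.7,18.873), length = 11.4
  seg 2: (-2.7,18.873) -> (-12.832,24.723), length = 11.7
  seg 3: (-12.832,24.723) -> (-6.982,14.59), length = 11.7
  seg 4: (-6.982,14.59) -> (-6.982,26.29), length = 11.7
  seg 5: (-6.982,26.29) -> (-12.832,16.158), length = 11.7
Total = 58.2

Answer: 58.2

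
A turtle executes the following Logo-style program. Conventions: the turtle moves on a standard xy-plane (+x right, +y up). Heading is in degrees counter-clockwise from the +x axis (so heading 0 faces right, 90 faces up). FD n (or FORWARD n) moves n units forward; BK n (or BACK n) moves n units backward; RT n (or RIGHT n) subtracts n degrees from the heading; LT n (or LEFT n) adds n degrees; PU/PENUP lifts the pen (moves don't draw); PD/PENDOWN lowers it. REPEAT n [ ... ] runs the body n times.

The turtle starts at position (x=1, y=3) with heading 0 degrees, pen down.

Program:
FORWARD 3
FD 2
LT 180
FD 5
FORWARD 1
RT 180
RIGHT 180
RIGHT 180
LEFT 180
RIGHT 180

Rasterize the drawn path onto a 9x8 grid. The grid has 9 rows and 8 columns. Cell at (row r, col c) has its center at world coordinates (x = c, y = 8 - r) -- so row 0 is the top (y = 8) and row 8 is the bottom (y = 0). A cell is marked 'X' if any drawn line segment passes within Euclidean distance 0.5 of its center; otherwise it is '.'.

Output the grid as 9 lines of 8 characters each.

Answer: ........
........
........
........
........
XXXXXXX.
........
........
........

Derivation:
Segment 0: (1,3) -> (4,3)
Segment 1: (4,3) -> (6,3)
Segment 2: (6,3) -> (1,3)
Segment 3: (1,3) -> (0,3)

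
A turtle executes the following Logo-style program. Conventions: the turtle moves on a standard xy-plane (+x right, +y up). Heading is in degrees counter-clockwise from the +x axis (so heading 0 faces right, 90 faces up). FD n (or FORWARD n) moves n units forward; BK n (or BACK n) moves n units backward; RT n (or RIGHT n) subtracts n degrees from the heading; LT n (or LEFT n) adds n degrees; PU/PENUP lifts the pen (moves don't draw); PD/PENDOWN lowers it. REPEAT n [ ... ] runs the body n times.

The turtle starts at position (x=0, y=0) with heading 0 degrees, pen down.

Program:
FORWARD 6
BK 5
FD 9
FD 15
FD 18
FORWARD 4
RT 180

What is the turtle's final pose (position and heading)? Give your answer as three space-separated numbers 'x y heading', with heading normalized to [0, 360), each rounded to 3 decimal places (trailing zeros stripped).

Executing turtle program step by step:
Start: pos=(0,0), heading=0, pen down
FD 6: (0,0) -> (6,0) [heading=0, draw]
BK 5: (6,0) -> (1,0) [heading=0, draw]
FD 9: (1,0) -> (10,0) [heading=0, draw]
FD 15: (10,0) -> (25,0) [heading=0, draw]
FD 18: (25,0) -> (43,0) [heading=0, draw]
FD 4: (43,0) -> (47,0) [heading=0, draw]
RT 180: heading 0 -> 180
Final: pos=(47,0), heading=180, 6 segment(s) drawn

Answer: 47 0 180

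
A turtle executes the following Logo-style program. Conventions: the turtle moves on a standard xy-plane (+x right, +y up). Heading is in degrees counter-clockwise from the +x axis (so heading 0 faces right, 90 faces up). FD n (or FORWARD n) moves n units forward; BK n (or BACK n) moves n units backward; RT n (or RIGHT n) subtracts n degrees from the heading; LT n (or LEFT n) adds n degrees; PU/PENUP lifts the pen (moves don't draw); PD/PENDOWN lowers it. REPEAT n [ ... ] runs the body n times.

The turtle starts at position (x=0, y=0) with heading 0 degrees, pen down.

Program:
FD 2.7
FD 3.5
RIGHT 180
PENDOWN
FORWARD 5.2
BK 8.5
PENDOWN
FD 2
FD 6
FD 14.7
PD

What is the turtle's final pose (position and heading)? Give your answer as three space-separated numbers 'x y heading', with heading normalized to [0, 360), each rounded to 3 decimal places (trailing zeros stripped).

Executing turtle program step by step:
Start: pos=(0,0), heading=0, pen down
FD 2.7: (0,0) -> (2.7,0) [heading=0, draw]
FD 3.5: (2.7,0) -> (6.2,0) [heading=0, draw]
RT 180: heading 0 -> 180
PD: pen down
FD 5.2: (6.2,0) -> (1,0) [heading=180, draw]
BK 8.5: (1,0) -> (9.5,0) [heading=180, draw]
PD: pen down
FD 2: (9.5,0) -> (7.5,0) [heading=180, draw]
FD 6: (7.5,0) -> (1.5,0) [heading=180, draw]
FD 14.7: (1.5,0) -> (-13.2,0) [heading=180, draw]
PD: pen down
Final: pos=(-13.2,0), heading=180, 7 segment(s) drawn

Answer: -13.2 0 180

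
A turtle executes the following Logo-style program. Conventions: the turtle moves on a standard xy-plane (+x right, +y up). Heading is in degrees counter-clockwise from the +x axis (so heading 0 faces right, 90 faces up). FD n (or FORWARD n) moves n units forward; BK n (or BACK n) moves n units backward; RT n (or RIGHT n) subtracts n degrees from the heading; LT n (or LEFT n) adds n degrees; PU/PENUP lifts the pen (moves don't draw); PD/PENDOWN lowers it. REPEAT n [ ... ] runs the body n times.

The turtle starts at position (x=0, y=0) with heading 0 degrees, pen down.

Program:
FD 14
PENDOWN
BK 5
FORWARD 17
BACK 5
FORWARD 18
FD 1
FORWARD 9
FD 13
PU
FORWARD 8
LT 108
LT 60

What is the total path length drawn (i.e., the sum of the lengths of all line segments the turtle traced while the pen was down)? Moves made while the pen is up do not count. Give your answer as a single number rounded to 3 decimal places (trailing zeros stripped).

Executing turtle program step by step:
Start: pos=(0,0), heading=0, pen down
FD 14: (0,0) -> (14,0) [heading=0, draw]
PD: pen down
BK 5: (14,0) -> (9,0) [heading=0, draw]
FD 17: (9,0) -> (26,0) [heading=0, draw]
BK 5: (26,0) -> (21,0) [heading=0, draw]
FD 18: (21,0) -> (39,0) [heading=0, draw]
FD 1: (39,0) -> (40,0) [heading=0, draw]
FD 9: (40,0) -> (49,0) [heading=0, draw]
FD 13: (49,0) -> (62,0) [heading=0, draw]
PU: pen up
FD 8: (62,0) -> (70,0) [heading=0, move]
LT 108: heading 0 -> 108
LT 60: heading 108 -> 168
Final: pos=(70,0), heading=168, 8 segment(s) drawn

Segment lengths:
  seg 1: (0,0) -> (14,0), length = 14
  seg 2: (14,0) -> (9,0), length = 5
  seg 3: (9,0) -> (26,0), length = 17
  seg 4: (26,0) -> (21,0), length = 5
  seg 5: (21,0) -> (39,0), length = 18
  seg 6: (39,0) -> (40,0), length = 1
  seg 7: (40,0) -> (49,0), length = 9
  seg 8: (49,0) -> (62,0), length = 13
Total = 82

Answer: 82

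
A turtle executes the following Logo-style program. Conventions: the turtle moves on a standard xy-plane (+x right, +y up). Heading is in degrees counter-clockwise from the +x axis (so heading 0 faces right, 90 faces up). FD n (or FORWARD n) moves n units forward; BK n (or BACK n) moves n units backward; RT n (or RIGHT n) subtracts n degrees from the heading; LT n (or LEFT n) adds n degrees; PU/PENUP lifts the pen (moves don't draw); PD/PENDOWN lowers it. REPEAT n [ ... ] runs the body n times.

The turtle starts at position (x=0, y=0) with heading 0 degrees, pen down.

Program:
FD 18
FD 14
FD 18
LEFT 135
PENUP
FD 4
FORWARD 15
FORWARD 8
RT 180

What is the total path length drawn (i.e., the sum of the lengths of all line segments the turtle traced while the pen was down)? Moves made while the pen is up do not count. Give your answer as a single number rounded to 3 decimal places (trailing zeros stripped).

Executing turtle program step by step:
Start: pos=(0,0), heading=0, pen down
FD 18: (0,0) -> (18,0) [heading=0, draw]
FD 14: (18,0) -> (32,0) [heading=0, draw]
FD 18: (32,0) -> (50,0) [heading=0, draw]
LT 135: heading 0 -> 135
PU: pen up
FD 4: (50,0) -> (47.172,2.828) [heading=135, move]
FD 15: (47.172,2.828) -> (36.565,13.435) [heading=135, move]
FD 8: (36.565,13.435) -> (30.908,19.092) [heading=135, move]
RT 180: heading 135 -> 315
Final: pos=(30.908,19.092), heading=315, 3 segment(s) drawn

Segment lengths:
  seg 1: (0,0) -> (18,0), length = 18
  seg 2: (18,0) -> (32,0), length = 14
  seg 3: (32,0) -> (50,0), length = 18
Total = 50

Answer: 50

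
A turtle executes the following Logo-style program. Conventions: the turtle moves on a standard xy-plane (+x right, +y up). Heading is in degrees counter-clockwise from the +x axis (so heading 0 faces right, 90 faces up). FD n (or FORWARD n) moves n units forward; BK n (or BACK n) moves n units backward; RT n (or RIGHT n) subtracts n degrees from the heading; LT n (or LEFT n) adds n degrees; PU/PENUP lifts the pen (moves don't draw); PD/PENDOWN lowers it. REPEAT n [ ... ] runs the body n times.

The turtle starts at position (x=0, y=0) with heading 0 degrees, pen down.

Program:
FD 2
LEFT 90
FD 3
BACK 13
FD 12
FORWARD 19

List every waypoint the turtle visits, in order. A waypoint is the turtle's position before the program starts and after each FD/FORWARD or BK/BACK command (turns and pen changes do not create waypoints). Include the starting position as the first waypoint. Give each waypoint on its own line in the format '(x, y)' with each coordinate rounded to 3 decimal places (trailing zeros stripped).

Executing turtle program step by step:
Start: pos=(0,0), heading=0, pen down
FD 2: (0,0) -> (2,0) [heading=0, draw]
LT 90: heading 0 -> 90
FD 3: (2,0) -> (2,3) [heading=90, draw]
BK 13: (2,3) -> (2,-10) [heading=90, draw]
FD 12: (2,-10) -> (2,2) [heading=90, draw]
FD 19: (2,2) -> (2,21) [heading=90, draw]
Final: pos=(2,21), heading=90, 5 segment(s) drawn
Waypoints (6 total):
(0, 0)
(2, 0)
(2, 3)
(2, -10)
(2, 2)
(2, 21)

Answer: (0, 0)
(2, 0)
(2, 3)
(2, -10)
(2, 2)
(2, 21)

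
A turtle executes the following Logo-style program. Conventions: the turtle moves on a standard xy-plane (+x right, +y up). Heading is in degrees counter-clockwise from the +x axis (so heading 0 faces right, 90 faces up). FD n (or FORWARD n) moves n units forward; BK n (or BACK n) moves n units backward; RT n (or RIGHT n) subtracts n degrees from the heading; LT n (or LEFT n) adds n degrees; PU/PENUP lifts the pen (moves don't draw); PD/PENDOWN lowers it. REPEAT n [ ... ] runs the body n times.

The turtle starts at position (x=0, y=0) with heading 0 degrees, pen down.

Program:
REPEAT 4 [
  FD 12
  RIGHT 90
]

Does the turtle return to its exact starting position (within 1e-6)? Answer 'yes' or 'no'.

Answer: yes

Derivation:
Executing turtle program step by step:
Start: pos=(0,0), heading=0, pen down
REPEAT 4 [
  -- iteration 1/4 --
  FD 12: (0,0) -> (12,0) [heading=0, draw]
  RT 90: heading 0 -> 270
  -- iteration 2/4 --
  FD 12: (12,0) -> (12,-12) [heading=270, draw]
  RT 90: heading 270 -> 180
  -- iteration 3/4 --
  FD 12: (12,-12) -> (0,-12) [heading=180, draw]
  RT 90: heading 180 -> 90
  -- iteration 4/4 --
  FD 12: (0,-12) -> (0,0) [heading=90, draw]
  RT 90: heading 90 -> 0
]
Final: pos=(0,0), heading=0, 4 segment(s) drawn

Start position: (0, 0)
Final position: (0, 0)
Distance = 0; < 1e-6 -> CLOSED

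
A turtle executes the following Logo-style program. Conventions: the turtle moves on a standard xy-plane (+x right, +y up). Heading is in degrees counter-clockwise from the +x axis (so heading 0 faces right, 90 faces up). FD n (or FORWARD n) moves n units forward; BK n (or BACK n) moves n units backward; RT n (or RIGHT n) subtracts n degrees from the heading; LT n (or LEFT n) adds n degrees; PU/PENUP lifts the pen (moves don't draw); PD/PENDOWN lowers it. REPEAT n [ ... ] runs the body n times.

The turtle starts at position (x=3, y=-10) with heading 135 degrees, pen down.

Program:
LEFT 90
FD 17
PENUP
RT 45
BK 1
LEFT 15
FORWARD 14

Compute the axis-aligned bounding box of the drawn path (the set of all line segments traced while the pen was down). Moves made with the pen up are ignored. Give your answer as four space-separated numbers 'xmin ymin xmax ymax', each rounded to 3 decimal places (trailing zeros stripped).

Answer: -9.021 -22.021 3 -10

Derivation:
Executing turtle program step by step:
Start: pos=(3,-10), heading=135, pen down
LT 90: heading 135 -> 225
FD 17: (3,-10) -> (-9.021,-22.021) [heading=225, draw]
PU: pen up
RT 45: heading 225 -> 180
BK 1: (-9.021,-22.021) -> (-8.021,-22.021) [heading=180, move]
LT 15: heading 180 -> 195
FD 14: (-8.021,-22.021) -> (-21.544,-25.644) [heading=195, move]
Final: pos=(-21.544,-25.644), heading=195, 1 segment(s) drawn

Segment endpoints: x in {-9.021, 3}, y in {-22.021, -10}
xmin=-9.021, ymin=-22.021, xmax=3, ymax=-10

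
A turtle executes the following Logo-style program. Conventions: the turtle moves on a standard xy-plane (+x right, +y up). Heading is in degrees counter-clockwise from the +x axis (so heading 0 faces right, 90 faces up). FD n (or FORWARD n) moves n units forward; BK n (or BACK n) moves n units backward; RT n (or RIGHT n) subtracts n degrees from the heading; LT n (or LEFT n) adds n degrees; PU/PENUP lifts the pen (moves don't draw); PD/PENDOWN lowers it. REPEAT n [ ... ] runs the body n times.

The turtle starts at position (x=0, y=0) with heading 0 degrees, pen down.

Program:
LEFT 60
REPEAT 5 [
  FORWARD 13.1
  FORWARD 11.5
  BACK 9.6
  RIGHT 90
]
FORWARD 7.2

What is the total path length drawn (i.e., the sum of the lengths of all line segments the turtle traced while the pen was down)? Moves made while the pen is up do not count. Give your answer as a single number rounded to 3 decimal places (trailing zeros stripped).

Answer: 178.2

Derivation:
Executing turtle program step by step:
Start: pos=(0,0), heading=0, pen down
LT 60: heading 0 -> 60
REPEAT 5 [
  -- iteration 1/5 --
  FD 13.1: (0,0) -> (6.55,11.345) [heading=60, draw]
  FD 11.5: (6.55,11.345) -> (12.3,21.304) [heading=60, draw]
  BK 9.6: (12.3,21.304) -> (7.5,12.99) [heading=60, draw]
  RT 90: heading 60 -> 330
  -- iteration 2/5 --
  FD 13.1: (7.5,12.99) -> (18.845,6.44) [heading=330, draw]
  FD 11.5: (18.845,6.44) -> (28.804,0.69) [heading=330, draw]
  BK 9.6: (28.804,0.69) -> (20.49,5.49) [heading=330, draw]
  RT 90: heading 330 -> 240
  -- iteration 3/5 --
  FD 13.1: (20.49,5.49) -> (13.94,-5.855) [heading=240, draw]
  FD 11.5: (13.94,-5.855) -> (8.19,-15.814) [heading=240, draw]
  BK 9.6: (8.19,-15.814) -> (12.99,-7.5) [heading=240, draw]
  RT 90: heading 240 -> 150
  -- iteration 4/5 --
  FD 13.1: (12.99,-7.5) -> (1.645,-0.95) [heading=150, draw]
  FD 11.5: (1.645,-0.95) -> (-8.314,4.8) [heading=150, draw]
  BK 9.6: (-8.314,4.8) -> (0,0) [heading=150, draw]
  RT 90: heading 150 -> 60
  -- iteration 5/5 --
  FD 13.1: (0,0) -> (6.55,11.345) [heading=60, draw]
  FD 11.5: (6.55,11.345) -> (12.3,21.304) [heading=60, draw]
  BK 9.6: (12.3,21.304) -> (7.5,12.99) [heading=60, draw]
  RT 90: heading 60 -> 330
]
FD 7.2: (7.5,12.99) -> (13.735,9.39) [heading=330, draw]
Final: pos=(13.735,9.39), heading=330, 16 segment(s) drawn

Segment lengths:
  seg 1: (0,0) -> (6.55,11.345), length = 13.1
  seg 2: (6.55,11.345) -> (12.3,21.304), length = 11.5
  seg 3: (12.3,21.304) -> (7.5,12.99), length = 9.6
  seg 4: (7.5,12.99) -> (18.845,6.44), length = 13.1
  seg 5: (18.845,6.44) -> (28.804,0.69), length = 11.5
  seg 6: (28.804,0.69) -> (20.49,5.49), length = 9.6
  seg 7: (20.49,5.49) -> (13.94,-5.855), length = 13.1
  seg 8: (13.94,-5.855) -> (8.19,-15.814), length = 11.5
  seg 9: (8.19,-15.814) -> (12.99,-7.5), length = 9.6
  seg 10: (12.99,-7.5) -> (1.645,-0.95), length = 13.1
  seg 11: (1.645,-0.95) -> (-8.314,4.8), length = 11.5
  seg 12: (-8.314,4.8) -> (0,0), length = 9.6
  seg 13: (0,0) -> (6.55,11.345), length = 13.1
  seg 14: (6.55,11.345) -> (12.3,21.304), length = 11.5
  seg 15: (12.3,21.304) -> (7.5,12.99), length = 9.6
  seg 16: (7.5,12.99) -> (13.735,9.39), length = 7.2
Total = 178.2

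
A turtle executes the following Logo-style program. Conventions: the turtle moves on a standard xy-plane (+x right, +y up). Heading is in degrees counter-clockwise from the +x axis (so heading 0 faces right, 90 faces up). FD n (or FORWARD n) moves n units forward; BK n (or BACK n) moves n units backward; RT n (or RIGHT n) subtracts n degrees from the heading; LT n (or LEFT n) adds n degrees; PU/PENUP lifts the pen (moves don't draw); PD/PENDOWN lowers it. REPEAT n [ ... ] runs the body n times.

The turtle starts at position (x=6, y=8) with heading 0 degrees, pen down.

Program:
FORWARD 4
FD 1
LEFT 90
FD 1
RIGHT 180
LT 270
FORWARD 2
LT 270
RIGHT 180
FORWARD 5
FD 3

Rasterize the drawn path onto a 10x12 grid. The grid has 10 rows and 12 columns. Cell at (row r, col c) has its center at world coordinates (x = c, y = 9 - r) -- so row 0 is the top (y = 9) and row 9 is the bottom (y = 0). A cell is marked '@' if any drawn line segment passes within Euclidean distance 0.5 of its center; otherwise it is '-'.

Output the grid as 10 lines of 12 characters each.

Segment 0: (6,8) -> (10,8)
Segment 1: (10,8) -> (11,8)
Segment 2: (11,8) -> (11,9)
Segment 3: (11,9) -> (9,9)
Segment 4: (9,9) -> (9,4)
Segment 5: (9,4) -> (9,1)

Answer: ---------@@@
------@@@@@@
---------@--
---------@--
---------@--
---------@--
---------@--
---------@--
---------@--
------------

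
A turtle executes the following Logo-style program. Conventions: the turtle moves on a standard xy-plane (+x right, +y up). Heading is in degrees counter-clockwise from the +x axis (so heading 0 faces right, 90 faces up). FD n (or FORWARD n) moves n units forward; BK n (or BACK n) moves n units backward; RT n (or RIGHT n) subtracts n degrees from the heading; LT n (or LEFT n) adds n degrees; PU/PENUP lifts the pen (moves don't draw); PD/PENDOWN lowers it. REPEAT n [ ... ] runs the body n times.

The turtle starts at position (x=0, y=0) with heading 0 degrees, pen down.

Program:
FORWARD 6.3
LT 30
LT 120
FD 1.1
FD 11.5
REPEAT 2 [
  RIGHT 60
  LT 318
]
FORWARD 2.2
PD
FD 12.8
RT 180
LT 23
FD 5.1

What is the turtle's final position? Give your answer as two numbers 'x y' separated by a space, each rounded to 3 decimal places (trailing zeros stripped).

Executing turtle program step by step:
Start: pos=(0,0), heading=0, pen down
FD 6.3: (0,0) -> (6.3,0) [heading=0, draw]
LT 30: heading 0 -> 30
LT 120: heading 30 -> 150
FD 1.1: (6.3,0) -> (5.347,0.55) [heading=150, draw]
FD 11.5: (5.347,0.55) -> (-4.612,6.3) [heading=150, draw]
REPEAT 2 [
  -- iteration 1/2 --
  RT 60: heading 150 -> 90
  LT 318: heading 90 -> 48
  -- iteration 2/2 --
  RT 60: heading 48 -> 348
  LT 318: heading 348 -> 306
]
FD 2.2: (-4.612,6.3) -> (-3.319,4.52) [heading=306, draw]
PD: pen down
FD 12.8: (-3.319,4.52) -> (4.205,-5.835) [heading=306, draw]
RT 180: heading 306 -> 126
LT 23: heading 126 -> 149
FD 5.1: (4.205,-5.835) -> (-0.167,-3.209) [heading=149, draw]
Final: pos=(-0.167,-3.209), heading=149, 6 segment(s) drawn

Answer: -0.167 -3.209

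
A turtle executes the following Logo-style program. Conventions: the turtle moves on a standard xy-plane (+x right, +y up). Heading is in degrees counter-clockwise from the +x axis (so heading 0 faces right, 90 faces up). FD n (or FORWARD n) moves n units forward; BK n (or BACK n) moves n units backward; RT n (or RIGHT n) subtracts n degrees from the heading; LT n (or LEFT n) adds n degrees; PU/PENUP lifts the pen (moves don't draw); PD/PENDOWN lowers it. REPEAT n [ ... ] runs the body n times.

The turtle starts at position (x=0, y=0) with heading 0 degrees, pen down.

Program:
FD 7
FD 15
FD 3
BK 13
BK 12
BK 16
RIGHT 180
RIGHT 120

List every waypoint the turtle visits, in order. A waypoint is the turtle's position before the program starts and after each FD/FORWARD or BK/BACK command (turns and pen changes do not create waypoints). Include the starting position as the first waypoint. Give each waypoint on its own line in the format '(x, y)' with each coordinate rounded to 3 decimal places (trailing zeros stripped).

Answer: (0, 0)
(7, 0)
(22, 0)
(25, 0)
(12, 0)
(0, 0)
(-16, 0)

Derivation:
Executing turtle program step by step:
Start: pos=(0,0), heading=0, pen down
FD 7: (0,0) -> (7,0) [heading=0, draw]
FD 15: (7,0) -> (22,0) [heading=0, draw]
FD 3: (22,0) -> (25,0) [heading=0, draw]
BK 13: (25,0) -> (12,0) [heading=0, draw]
BK 12: (12,0) -> (0,0) [heading=0, draw]
BK 16: (0,0) -> (-16,0) [heading=0, draw]
RT 180: heading 0 -> 180
RT 120: heading 180 -> 60
Final: pos=(-16,0), heading=60, 6 segment(s) drawn
Waypoints (7 total):
(0, 0)
(7, 0)
(22, 0)
(25, 0)
(12, 0)
(0, 0)
(-16, 0)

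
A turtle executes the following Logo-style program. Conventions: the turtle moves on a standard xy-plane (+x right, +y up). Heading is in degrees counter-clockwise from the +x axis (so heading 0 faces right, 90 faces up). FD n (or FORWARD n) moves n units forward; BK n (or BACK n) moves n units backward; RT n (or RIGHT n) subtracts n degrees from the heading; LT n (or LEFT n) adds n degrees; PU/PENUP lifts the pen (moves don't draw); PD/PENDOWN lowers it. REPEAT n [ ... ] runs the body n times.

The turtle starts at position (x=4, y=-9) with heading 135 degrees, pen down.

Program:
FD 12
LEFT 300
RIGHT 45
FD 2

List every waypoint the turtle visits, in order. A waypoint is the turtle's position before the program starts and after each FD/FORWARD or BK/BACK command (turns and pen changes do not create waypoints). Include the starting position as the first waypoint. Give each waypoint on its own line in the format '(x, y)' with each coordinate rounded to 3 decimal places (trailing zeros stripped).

Executing turtle program step by step:
Start: pos=(4,-9), heading=135, pen down
FD 12: (4,-9) -> (-4.485,-0.515) [heading=135, draw]
LT 300: heading 135 -> 75
RT 45: heading 75 -> 30
FD 2: (-4.485,-0.515) -> (-2.753,0.485) [heading=30, draw]
Final: pos=(-2.753,0.485), heading=30, 2 segment(s) drawn
Waypoints (3 total):
(4, -9)
(-4.485, -0.515)
(-2.753, 0.485)

Answer: (4, -9)
(-4.485, -0.515)
(-2.753, 0.485)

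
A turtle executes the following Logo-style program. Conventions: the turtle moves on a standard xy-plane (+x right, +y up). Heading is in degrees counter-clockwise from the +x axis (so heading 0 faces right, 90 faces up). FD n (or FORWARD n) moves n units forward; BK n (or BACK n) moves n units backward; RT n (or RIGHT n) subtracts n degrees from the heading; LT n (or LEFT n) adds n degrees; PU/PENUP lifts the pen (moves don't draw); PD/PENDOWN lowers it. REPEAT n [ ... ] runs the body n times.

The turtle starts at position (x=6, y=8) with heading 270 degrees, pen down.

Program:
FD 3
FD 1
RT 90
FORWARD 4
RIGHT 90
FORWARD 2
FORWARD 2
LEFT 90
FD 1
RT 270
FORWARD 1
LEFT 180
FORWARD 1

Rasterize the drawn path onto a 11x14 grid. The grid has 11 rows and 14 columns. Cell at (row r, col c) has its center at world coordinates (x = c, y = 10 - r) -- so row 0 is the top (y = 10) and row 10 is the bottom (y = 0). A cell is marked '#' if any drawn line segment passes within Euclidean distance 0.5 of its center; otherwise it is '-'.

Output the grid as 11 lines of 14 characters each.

Segment 0: (6,8) -> (6,5)
Segment 1: (6,5) -> (6,4)
Segment 2: (6,4) -> (2,4)
Segment 3: (2,4) -> (2,6)
Segment 4: (2,6) -> (2,8)
Segment 5: (2,8) -> (1,8)
Segment 6: (1,8) -> (1,7)
Segment 7: (1,7) -> (1,8)

Answer: --------------
--------------
-##---#-------
-##---#-------
--#---#-------
--#---#-------
--#####-------
--------------
--------------
--------------
--------------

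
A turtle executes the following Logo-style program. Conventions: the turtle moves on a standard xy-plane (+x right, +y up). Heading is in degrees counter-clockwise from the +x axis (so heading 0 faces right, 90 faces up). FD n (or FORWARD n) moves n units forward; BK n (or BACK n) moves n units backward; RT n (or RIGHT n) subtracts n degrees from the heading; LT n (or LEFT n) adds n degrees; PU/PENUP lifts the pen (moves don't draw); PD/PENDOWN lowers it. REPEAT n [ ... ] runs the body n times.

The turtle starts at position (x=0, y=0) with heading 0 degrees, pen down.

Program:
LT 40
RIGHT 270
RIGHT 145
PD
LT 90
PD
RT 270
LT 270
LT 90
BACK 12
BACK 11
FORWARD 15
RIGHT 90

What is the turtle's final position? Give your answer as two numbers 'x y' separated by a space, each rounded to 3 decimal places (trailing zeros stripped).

Answer: 7.727 -2.071

Derivation:
Executing turtle program step by step:
Start: pos=(0,0), heading=0, pen down
LT 40: heading 0 -> 40
RT 270: heading 40 -> 130
RT 145: heading 130 -> 345
PD: pen down
LT 90: heading 345 -> 75
PD: pen down
RT 270: heading 75 -> 165
LT 270: heading 165 -> 75
LT 90: heading 75 -> 165
BK 12: (0,0) -> (11.591,-3.106) [heading=165, draw]
BK 11: (11.591,-3.106) -> (22.216,-5.953) [heading=165, draw]
FD 15: (22.216,-5.953) -> (7.727,-2.071) [heading=165, draw]
RT 90: heading 165 -> 75
Final: pos=(7.727,-2.071), heading=75, 3 segment(s) drawn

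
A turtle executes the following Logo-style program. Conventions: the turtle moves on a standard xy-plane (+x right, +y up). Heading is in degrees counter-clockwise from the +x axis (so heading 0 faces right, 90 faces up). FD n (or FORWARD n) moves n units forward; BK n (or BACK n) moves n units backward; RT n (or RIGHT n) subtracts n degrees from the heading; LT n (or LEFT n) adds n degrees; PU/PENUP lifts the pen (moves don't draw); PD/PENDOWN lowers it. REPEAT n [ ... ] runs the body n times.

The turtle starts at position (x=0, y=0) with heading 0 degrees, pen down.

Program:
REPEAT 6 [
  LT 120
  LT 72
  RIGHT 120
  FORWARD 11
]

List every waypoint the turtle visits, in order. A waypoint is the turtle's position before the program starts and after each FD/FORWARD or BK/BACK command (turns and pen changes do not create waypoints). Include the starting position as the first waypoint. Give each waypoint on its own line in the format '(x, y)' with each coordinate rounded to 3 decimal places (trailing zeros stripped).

Answer: (0, 0)
(3.399, 10.462)
(-5.5, 16.927)
(-14.399, 10.462)
(-11, 0)
(0, 0)
(3.399, 10.462)

Derivation:
Executing turtle program step by step:
Start: pos=(0,0), heading=0, pen down
REPEAT 6 [
  -- iteration 1/6 --
  LT 120: heading 0 -> 120
  LT 72: heading 120 -> 192
  RT 120: heading 192 -> 72
  FD 11: (0,0) -> (3.399,10.462) [heading=72, draw]
  -- iteration 2/6 --
  LT 120: heading 72 -> 192
  LT 72: heading 192 -> 264
  RT 120: heading 264 -> 144
  FD 11: (3.399,10.462) -> (-5.5,16.927) [heading=144, draw]
  -- iteration 3/6 --
  LT 120: heading 144 -> 264
  LT 72: heading 264 -> 336
  RT 120: heading 336 -> 216
  FD 11: (-5.5,16.927) -> (-14.399,10.462) [heading=216, draw]
  -- iteration 4/6 --
  LT 120: heading 216 -> 336
  LT 72: heading 336 -> 48
  RT 120: heading 48 -> 288
  FD 11: (-14.399,10.462) -> (-11,0) [heading=288, draw]
  -- iteration 5/6 --
  LT 120: heading 288 -> 48
  LT 72: heading 48 -> 120
  RT 120: heading 120 -> 0
  FD 11: (-11,0) -> (0,0) [heading=0, draw]
  -- iteration 6/6 --
  LT 120: heading 0 -> 120
  LT 72: heading 120 -> 192
  RT 120: heading 192 -> 72
  FD 11: (0,0) -> (3.399,10.462) [heading=72, draw]
]
Final: pos=(3.399,10.462), heading=72, 6 segment(s) drawn
Waypoints (7 total):
(0, 0)
(3.399, 10.462)
(-5.5, 16.927)
(-14.399, 10.462)
(-11, 0)
(0, 0)
(3.399, 10.462)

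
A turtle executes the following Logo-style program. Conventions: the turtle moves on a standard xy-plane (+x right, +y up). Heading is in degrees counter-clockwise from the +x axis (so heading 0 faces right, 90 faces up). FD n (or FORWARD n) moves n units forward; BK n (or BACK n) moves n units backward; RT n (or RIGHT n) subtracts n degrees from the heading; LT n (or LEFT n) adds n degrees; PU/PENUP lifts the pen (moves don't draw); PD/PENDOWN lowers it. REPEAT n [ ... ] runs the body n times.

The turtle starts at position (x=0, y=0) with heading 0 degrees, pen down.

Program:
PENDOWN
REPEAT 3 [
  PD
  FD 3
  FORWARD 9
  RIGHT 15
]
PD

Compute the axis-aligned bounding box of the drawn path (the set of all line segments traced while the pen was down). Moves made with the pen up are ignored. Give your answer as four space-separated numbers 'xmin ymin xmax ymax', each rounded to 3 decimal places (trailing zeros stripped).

Executing turtle program step by step:
Start: pos=(0,0), heading=0, pen down
PD: pen down
REPEAT 3 [
  -- iteration 1/3 --
  PD: pen down
  FD 3: (0,0) -> (3,0) [heading=0, draw]
  FD 9: (3,0) -> (12,0) [heading=0, draw]
  RT 15: heading 0 -> 345
  -- iteration 2/3 --
  PD: pen down
  FD 3: (12,0) -> (14.898,-0.776) [heading=345, draw]
  FD 9: (14.898,-0.776) -> (23.591,-3.106) [heading=345, draw]
  RT 15: heading 345 -> 330
  -- iteration 3/3 --
  PD: pen down
  FD 3: (23.591,-3.106) -> (26.189,-4.606) [heading=330, draw]
  FD 9: (26.189,-4.606) -> (33.983,-9.106) [heading=330, draw]
  RT 15: heading 330 -> 315
]
PD: pen down
Final: pos=(33.983,-9.106), heading=315, 6 segment(s) drawn

Segment endpoints: x in {0, 3, 12, 14.898, 23.591, 26.189, 33.983}, y in {-9.106, -4.606, -3.106, -0.776, 0}
xmin=0, ymin=-9.106, xmax=33.983, ymax=0

Answer: 0 -9.106 33.983 0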